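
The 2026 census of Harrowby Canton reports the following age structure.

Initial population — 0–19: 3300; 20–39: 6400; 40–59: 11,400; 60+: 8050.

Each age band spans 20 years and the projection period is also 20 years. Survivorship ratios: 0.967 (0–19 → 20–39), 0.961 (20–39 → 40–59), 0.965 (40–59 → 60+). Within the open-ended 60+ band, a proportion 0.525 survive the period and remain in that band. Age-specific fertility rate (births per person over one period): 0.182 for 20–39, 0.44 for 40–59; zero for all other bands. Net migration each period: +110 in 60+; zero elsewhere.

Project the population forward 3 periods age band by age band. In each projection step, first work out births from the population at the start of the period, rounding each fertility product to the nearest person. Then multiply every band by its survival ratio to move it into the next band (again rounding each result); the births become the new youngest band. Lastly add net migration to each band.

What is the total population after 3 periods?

21831

— Period 1 —
Births: 6400 × 0.182 = 1165 ; 11400 × 0.44 = 5016 → total 6181
20–39: 3300 × 0.967 = 3191
40–59: 6400 × 0.961 = 6150
60+: 11400 × 0.965 + 8050 × 0.525 = 11001 + 4226 = 15227
Net migration: 60+ + 110 → 15337
Giving 6181 / 3191 / 6150 / 15337.
— Period 2 —
Births: 3191 × 0.182 = 581 ; 6150 × 0.44 = 2706 → total 3287
20–39: 6181 × 0.967 = 5977
40–59: 3191 × 0.961 = 3067
60+: 6150 × 0.965 + 15337 × 0.525 = 5935 + 8052 = 13987
Net migration: 60+ + 110 → 14097
Giving 3287 / 5977 / 3067 / 14097.
— Period 3 —
Births: 5977 × 0.182 = 1088 ; 3067 × 0.44 = 1349 → total 2437
20–39: 3287 × 0.967 = 3179
40–59: 5977 × 0.961 = 5744
60+: 3067 × 0.965 + 14097 × 0.525 = 2960 + 7401 = 10361
Net migration: 60+ + 110 → 10471
Giving 2437 / 3179 / 5744 / 10471.
Total after period 3: 2437 + 3179 + 5744 + 10471 = 21831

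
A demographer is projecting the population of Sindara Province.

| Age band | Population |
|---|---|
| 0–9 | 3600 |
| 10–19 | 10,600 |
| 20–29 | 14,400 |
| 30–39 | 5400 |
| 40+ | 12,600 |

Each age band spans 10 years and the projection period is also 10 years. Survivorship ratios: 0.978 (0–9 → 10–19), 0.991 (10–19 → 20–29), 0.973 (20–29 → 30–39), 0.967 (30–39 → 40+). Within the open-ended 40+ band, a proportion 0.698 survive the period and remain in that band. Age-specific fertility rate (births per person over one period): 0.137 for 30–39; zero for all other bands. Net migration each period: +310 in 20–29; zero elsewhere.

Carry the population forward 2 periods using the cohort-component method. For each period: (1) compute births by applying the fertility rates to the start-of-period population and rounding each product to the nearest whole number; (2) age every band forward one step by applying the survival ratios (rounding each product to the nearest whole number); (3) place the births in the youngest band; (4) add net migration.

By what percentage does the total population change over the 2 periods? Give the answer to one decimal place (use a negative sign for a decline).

-13.5

Call the bands 1 to 5, youngest first.
Period 1:
Births: 5400 × 0.137 = 740
Band 2: 3600 × 0.978 = 3521
Band 3: 10600 × 0.991 = 10505
Band 4: 14400 × 0.973 = 14011
Band 5: 5400 × 0.967 + 12600 × 0.698 = 5222 + 8795 = 14017
Net migration: Band 3 + 310 → 10815
Population now: 0–9=740, 10–19=3521, 20–29=10815, 30–39=14011, 40+=14017
Period 2:
Births: 14011 × 0.137 = 1920
Band 2: 740 × 0.978 = 724
Band 3: 3521 × 0.991 = 3489
Band 4: 10815 × 0.973 = 10523
Band 5: 14011 × 0.967 + 14017 × 0.698 = 13549 + 9784 = 23333
Net migration: Band 3 + 310 → 3799
Population now: 0–9=1920, 10–19=724, 20–29=3799, 30–39=10523, 40+=23333
Total: 46600 → 40299; change = -6301; percentage change = -13.5%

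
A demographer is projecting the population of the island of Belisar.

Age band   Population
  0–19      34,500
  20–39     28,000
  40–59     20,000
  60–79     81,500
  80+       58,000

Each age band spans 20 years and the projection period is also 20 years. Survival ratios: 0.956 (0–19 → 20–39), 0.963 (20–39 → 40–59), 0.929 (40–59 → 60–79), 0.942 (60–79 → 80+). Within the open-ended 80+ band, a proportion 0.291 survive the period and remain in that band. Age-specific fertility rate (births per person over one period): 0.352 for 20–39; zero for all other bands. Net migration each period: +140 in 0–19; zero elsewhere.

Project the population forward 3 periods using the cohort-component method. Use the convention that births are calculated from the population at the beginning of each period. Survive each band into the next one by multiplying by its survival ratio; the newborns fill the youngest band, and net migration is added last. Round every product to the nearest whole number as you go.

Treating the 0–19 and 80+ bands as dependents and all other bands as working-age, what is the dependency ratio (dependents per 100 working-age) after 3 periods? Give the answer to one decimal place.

Call the bands 1 to 5, youngest first.
— Period 1 —
Births: 28000 × 0.352 = 9856
Band 2: 34500 × 0.956 = 32982
Band 3: 28000 × 0.963 = 26964
Band 4: 20000 × 0.929 = 18580
Band 5: 81500 × 0.942 + 58000 × 0.291 = 76773 + 16878 = 93651
Net migration: Band 1 + 140 → 9996
End of period: [9996, 32982, 26964, 18580, 93651]
— Period 2 —
Births: 32982 × 0.352 = 11610
Band 2: 9996 × 0.956 = 9556
Band 3: 32982 × 0.963 = 31762
Band 4: 26964 × 0.929 = 25050
Band 5: 18580 × 0.942 + 93651 × 0.291 = 17502 + 27252 = 44754
Net migration: Band 1 + 140 → 11750
End of period: [11750, 9556, 31762, 25050, 44754]
— Period 3 —
Births: 9556 × 0.352 = 3364
Band 2: 11750 × 0.956 = 11233
Band 3: 9556 × 0.963 = 9202
Band 4: 31762 × 0.929 = 29507
Band 5: 25050 × 0.942 + 44754 × 0.291 = 23597 + 13023 = 36620
Net migration: Band 1 + 140 → 3504
End of period: [3504, 11233, 9202, 29507, 36620]
Dependents (band 0–19 + band 80+) = 3504 + 36620 = 40124; working-age = 49942; ratio = 40124/49942 × 100 = 80.3

80.3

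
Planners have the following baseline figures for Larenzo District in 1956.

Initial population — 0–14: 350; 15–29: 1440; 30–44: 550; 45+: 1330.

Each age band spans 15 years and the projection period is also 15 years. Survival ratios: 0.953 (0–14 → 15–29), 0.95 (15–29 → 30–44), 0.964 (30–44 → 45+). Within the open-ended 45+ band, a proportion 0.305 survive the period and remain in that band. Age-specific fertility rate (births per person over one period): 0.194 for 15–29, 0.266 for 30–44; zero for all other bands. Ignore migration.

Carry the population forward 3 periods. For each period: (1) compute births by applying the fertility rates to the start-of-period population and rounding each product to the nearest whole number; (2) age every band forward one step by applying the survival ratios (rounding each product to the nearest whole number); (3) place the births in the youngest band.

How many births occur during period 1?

Period 1:
Births: 1440 × 0.194 = 279 ; 550 × 0.266 = 146 → 425
15–29: 350 × 0.953 = 334
30–44: 1440 × 0.95 = 1368
45+: 550 × 0.964 + 1330 × 0.305 = 530 + 406 = 936
Population now: 0–14=425, 15–29=334, 30–44=1368, 45+=936

425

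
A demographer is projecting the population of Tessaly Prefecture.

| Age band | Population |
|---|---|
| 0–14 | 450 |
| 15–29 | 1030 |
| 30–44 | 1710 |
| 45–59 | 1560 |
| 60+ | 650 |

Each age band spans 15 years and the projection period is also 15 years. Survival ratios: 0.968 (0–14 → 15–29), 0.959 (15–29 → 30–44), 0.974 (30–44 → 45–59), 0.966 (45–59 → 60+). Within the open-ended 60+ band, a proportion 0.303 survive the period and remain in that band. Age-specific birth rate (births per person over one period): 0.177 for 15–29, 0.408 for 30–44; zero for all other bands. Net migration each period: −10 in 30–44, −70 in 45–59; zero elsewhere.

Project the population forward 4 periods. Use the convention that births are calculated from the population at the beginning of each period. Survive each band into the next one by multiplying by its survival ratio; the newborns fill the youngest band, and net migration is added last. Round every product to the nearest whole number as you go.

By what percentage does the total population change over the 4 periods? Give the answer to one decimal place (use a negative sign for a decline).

-51.3

(Groups numbered youngest = 1 to oldest = 5.)
Period 1.
Births: 1030 × 0.177 = 182 ; 1710 × 0.408 = 698 → total 880
Group 2: 450 × 0.968 = 436
Group 3: 1030 × 0.959 = 988
Group 4: 1710 × 0.974 = 1666
Group 5: 1560 × 0.966 + 650 × 0.303 = 1507 + 197 = 1704
Net migration: Group 3 − 10 → 978; Group 4 − 70 → 1596
→ [880, 436, 978, 1596, 1704]
Period 2.
Births: 436 × 0.177 = 77 ; 978 × 0.408 = 399 → total 476
Group 2: 880 × 0.968 = 852
Group 3: 436 × 0.959 = 418
Group 4: 978 × 0.974 = 953
Group 5: 1596 × 0.966 + 1704 × 0.303 = 1542 + 516 = 2058
Net migration: Group 3 − 10 → 408; Group 4 − 70 → 883
→ [476, 852, 408, 883, 2058]
Period 3.
Births: 852 × 0.177 = 151 ; 408 × 0.408 = 166 → total 317
Group 2: 476 × 0.968 = 461
Group 3: 852 × 0.959 = 817
Group 4: 408 × 0.974 = 397
Group 5: 883 × 0.966 + 2058 × 0.303 = 853 + 624 = 1477
Net migration: Group 3 − 10 → 807; Group 4 − 70 → 327
→ [317, 461, 807, 327, 1477]
Period 4.
Births: 461 × 0.177 = 82 ; 807 × 0.408 = 329 → total 411
Group 2: 317 × 0.968 = 307
Group 3: 461 × 0.959 = 442
Group 4: 807 × 0.974 = 786
Group 5: 327 × 0.966 + 1477 × 0.303 = 316 + 448 = 764
Net migration: Group 3 − 10 → 432; Group 4 − 70 → 716
→ [411, 307, 432, 716, 764]
Total: 5400 → 2630; change = -2770; percentage change = -51.3%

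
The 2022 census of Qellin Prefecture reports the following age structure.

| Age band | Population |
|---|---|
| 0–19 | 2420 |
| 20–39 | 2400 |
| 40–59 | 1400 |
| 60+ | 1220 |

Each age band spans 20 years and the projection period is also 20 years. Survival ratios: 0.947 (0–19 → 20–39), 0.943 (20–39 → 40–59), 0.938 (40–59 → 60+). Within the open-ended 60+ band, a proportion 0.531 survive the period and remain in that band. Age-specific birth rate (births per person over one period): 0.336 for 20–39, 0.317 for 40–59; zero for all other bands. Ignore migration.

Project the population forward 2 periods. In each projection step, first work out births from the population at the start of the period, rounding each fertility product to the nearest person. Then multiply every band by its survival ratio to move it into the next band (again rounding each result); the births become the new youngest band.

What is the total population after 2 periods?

Period 1.
Births: 2400 × 0.336 = 806, 1400 × 0.317 = 444 ⇒ total 1250
20–39: 2420 × 0.947 = 2292
40–59: 2400 × 0.943 = 2263
60+: 1400 × 0.938 + 1220 × 0.531 = 1313 + 648 = 1961
→ [1250, 2292, 2263, 1961]
Period 2.
Births: 2292 × 0.336 = 770, 2263 × 0.317 = 717 ⇒ total 1487
20–39: 1250 × 0.947 = 1184
40–59: 2292 × 0.943 = 2161
60+: 2263 × 0.938 + 1961 × 0.531 = 2123 + 1041 = 3164
→ [1487, 1184, 2161, 3164]
Total after period 2: 1487 + 1184 + 2161 + 3164 = 7996

7996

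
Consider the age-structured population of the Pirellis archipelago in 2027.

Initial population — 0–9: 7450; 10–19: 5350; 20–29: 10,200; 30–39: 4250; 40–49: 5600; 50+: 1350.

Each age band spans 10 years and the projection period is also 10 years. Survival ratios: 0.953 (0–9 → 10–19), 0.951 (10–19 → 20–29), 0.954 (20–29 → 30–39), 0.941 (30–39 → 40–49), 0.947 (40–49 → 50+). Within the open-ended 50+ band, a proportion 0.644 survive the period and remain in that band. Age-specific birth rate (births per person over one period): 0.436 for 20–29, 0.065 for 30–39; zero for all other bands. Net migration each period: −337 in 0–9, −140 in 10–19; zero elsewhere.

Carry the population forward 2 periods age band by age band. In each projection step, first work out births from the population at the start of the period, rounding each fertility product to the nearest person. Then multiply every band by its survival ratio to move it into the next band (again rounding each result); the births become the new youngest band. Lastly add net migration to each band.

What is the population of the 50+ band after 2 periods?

Numbering the bands 1..6 from youngest to oldest:
Period 1.
Births: 10200 × 0.436 = 4447  |  4250 × 0.065 = 276 — total 4723
Band 2: 7450 × 0.953 = 7100
Band 3: 5350 × 0.951 = 5088
Band 4: 10200 × 0.954 = 9731
Band 5: 4250 × 0.941 = 3999
Band 6: 5600 × 0.947 + 1350 × 0.644 = 5303 + 869 = 6172
Net migration: Band 1 − 337 → 4386; Band 2 − 140 → 6960
Giving 4386 / 6960 / 5088 / 9731 / 3999 / 6172.
Period 2.
Births: 5088 × 0.436 = 2218  |  9731 × 0.065 = 633 — total 2851
Band 2: 4386 × 0.953 = 4180
Band 3: 6960 × 0.951 = 6619
Band 4: 5088 × 0.954 = 4854
Band 5: 9731 × 0.941 = 9157
Band 6: 3999 × 0.947 + 6172 × 0.644 = 3787 + 3975 = 7762
Net migration: Band 1 − 337 → 2514; Band 2 − 140 → 4040
Giving 2514 / 4040 / 6619 / 4854 / 9157 / 7762.

7762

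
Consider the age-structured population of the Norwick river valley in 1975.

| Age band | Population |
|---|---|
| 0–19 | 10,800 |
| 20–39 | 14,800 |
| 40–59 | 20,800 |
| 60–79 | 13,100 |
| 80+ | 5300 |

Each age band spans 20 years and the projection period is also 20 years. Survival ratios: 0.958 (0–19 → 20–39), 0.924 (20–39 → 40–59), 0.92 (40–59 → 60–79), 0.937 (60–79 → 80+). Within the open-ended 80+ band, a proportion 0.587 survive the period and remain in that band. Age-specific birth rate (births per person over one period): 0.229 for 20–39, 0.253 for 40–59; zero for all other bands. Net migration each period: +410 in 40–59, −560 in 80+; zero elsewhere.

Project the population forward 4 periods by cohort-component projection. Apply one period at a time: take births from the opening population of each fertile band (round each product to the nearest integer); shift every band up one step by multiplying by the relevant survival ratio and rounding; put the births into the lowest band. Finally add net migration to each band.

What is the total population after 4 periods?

44479

(Bands numbered youngest = 1 to oldest = 5.)
[period 1]
Births: 14800 × 0.229 = 3389 ; 20800 × 0.253 = 5262 ⇒ total 8651
Band 2: 10800 × 0.958 = 10346
Band 3: 14800 × 0.924 = 13675
Band 4: 20800 × 0.92 = 19136
Band 5: 13100 × 0.937 + 5300 × 0.587 = 12275 + 3111 = 15386
Net migration: Band 3 + 410 → 14085; Band 5 − 560 → 14826
End of period: [8651, 10346, 14085, 19136, 14826]
[period 2]
Births: 10346 × 0.229 = 2369 ; 14085 × 0.253 = 3564 ⇒ total 5933
Band 2: 8651 × 0.958 = 8288
Band 3: 10346 × 0.924 = 9560
Band 4: 14085 × 0.92 = 12958
Band 5: 19136 × 0.937 + 14826 × 0.587 = 17930 + 8703 = 26633
Net migration: Band 3 + 410 → 9970; Band 5 − 560 → 26073
End of period: [5933, 8288, 9970, 12958, 26073]
[period 3]
Births: 8288 × 0.229 = 1898 ; 9970 × 0.253 = 2522 ⇒ total 4420
Band 2: 5933 × 0.958 = 5684
Band 3: 8288 × 0.924 = 7658
Band 4: 9970 × 0.92 = 9172
Band 5: 12958 × 0.937 + 26073 × 0.587 = 12142 + 15305 = 27447
Net migration: Band 3 + 410 → 8068; Band 5 − 560 → 26887
End of period: [4420, 5684, 8068, 9172, 26887]
[period 4]
Births: 5684 × 0.229 = 1302 ; 8068 × 0.253 = 2041 ⇒ total 3343
Band 2: 4420 × 0.958 = 4234
Band 3: 5684 × 0.924 = 5252
Band 4: 8068 × 0.92 = 7423
Band 5: 9172 × 0.937 + 26887 × 0.587 = 8594 + 15783 = 24377
Net migration: Band 3 + 410 → 5662; Band 5 − 560 → 23817
End of period: [3343, 4234, 5662, 7423, 23817]
Total after period 4: 3343 + 4234 + 5662 + 7423 + 23817 = 44479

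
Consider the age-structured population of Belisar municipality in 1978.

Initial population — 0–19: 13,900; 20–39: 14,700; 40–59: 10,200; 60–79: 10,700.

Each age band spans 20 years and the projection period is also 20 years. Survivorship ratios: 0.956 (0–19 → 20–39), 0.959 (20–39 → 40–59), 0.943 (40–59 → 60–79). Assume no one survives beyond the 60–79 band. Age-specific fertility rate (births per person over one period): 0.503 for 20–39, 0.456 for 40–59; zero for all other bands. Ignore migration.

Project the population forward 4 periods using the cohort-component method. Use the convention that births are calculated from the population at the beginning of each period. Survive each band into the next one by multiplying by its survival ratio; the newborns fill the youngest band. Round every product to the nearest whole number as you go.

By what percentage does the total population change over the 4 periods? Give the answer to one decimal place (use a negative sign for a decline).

-9.4

Call the groups 1 to 4, youngest first.
[period 1]
Births: 14700 × 0.503 = 7394 ; 10200 × 0.456 = 4651 — total 12045
Group 2: 13900 × 0.956 = 13288
Group 3: 14700 × 0.959 = 14097
Group 4: 10200 × 0.943 = 9619
Population now: 0–19=12045, 20–39=13288, 40–59=14097, 60–79=9619
[period 2]
Births: 13288 × 0.503 = 6684 ; 14097 × 0.456 = 6428 — total 13112
Group 2: 12045 × 0.956 = 11515
Group 3: 13288 × 0.959 = 12743
Group 4: 14097 × 0.943 = 13293
Population now: 0–19=13112, 20–39=11515, 40–59=12743, 60–79=13293
[period 3]
Births: 11515 × 0.503 = 5792 ; 12743 × 0.456 = 5811 — total 11603
Group 2: 13112 × 0.956 = 12535
Group 3: 11515 × 0.959 = 11043
Group 4: 12743 × 0.943 = 12017
Population now: 0–19=11603, 20–39=12535, 40–59=11043, 60–79=12017
[period 4]
Births: 12535 × 0.503 = 6305 ; 11043 × 0.456 = 5036 — total 11341
Group 2: 11603 × 0.956 = 11092
Group 3: 12535 × 0.959 = 12021
Group 4: 11043 × 0.943 = 10414
Population now: 0–19=11341, 20–39=11092, 40–59=12021, 60–79=10414
Total: 49500 → 44868; change = -4632; percentage change = -9.4%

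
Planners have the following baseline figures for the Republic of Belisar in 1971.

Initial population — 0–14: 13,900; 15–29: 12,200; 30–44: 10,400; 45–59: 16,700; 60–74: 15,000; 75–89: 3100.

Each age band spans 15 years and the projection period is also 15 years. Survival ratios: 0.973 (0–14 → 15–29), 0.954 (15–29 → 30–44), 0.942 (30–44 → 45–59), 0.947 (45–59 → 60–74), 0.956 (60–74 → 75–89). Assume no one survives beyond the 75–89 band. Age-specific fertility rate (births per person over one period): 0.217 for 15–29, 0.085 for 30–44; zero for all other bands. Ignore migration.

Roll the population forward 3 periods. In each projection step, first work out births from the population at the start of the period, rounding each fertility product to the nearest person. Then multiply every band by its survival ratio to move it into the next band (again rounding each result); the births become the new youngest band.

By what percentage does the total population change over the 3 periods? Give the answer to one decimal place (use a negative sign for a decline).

(Bands numbered youngest = 1 to oldest = 6.)
— Period 1 —
Births: 12200 × 0.217 = 2647, 10400 × 0.085 = 884 — total 3531
Band 2: 13900 × 0.973 = 13525
Band 3: 12200 × 0.954 = 11639
Band 4: 10400 × 0.942 = 9797
Band 5: 16700 × 0.947 = 15815
Band 6: 15000 × 0.956 = 14340
→ [3531, 13525, 11639, 9797, 15815, 14340]
— Period 2 —
Births: 13525 × 0.217 = 2935, 11639 × 0.085 = 989 — total 3924
Band 2: 3531 × 0.973 = 3436
Band 3: 13525 × 0.954 = 12903
Band 4: 11639 × 0.942 = 10964
Band 5: 9797 × 0.947 = 9278
Band 6: 15815 × 0.956 = 15119
→ [3924, 3436, 12903, 10964, 9278, 15119]
— Period 3 —
Births: 3436 × 0.217 = 746, 12903 × 0.085 = 1097 — total 1843
Band 2: 3924 × 0.973 = 3818
Band 3: 3436 × 0.954 = 3278
Band 4: 12903 × 0.942 = 12155
Band 5: 10964 × 0.947 = 10383
Band 6: 9278 × 0.956 = 8870
→ [1843, 3818, 3278, 12155, 10383, 8870]
Total: 71300 → 40347; change = -30953; percentage change = -43.4%

-43.4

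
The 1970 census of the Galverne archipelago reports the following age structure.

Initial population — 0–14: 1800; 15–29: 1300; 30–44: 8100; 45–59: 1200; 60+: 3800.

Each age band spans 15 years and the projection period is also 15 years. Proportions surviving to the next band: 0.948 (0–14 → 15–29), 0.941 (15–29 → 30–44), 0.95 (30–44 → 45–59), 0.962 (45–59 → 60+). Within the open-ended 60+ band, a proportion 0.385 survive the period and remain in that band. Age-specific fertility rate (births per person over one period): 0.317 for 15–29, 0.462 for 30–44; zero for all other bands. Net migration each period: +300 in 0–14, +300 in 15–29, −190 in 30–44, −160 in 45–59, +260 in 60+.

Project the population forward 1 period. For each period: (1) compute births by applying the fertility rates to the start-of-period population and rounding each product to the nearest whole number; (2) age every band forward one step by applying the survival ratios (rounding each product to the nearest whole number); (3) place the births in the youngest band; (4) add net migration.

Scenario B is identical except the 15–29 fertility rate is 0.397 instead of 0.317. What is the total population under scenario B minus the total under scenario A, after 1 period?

104

Period 1:
Births: 1300 * 0.317 = 412  |  8100 * 0.462 = 3742 → total 4154
15–29: 1800 * 0.948 = 1706
30–44: 1300 * 0.941 = 1223
45–59: 8100 * 0.95 = 7695
60+: 1200 * 0.962 + 3800 * 0.385 = 1154 + 1463 = 2617
Net migration: 0–14 + 300 → 4454; 15–29 + 300 → 2006; 30–44 − 190 → 1033; 45–59 − 160 → 7535; 60+ + 260 → 2877
→ [4454, 2006, 1033, 7535, 2877]
Scenario A total after 1 period: 17905
Scenario B projection —
Period 1:
Births: 1300 * 0.397 = 516  |  8100 * 0.462 = 3742 → total 4258
15–29: 1800 * 0.948 = 1706
30–44: 1300 * 0.941 = 1223
45–59: 8100 * 0.95 = 7695
60+: 1200 * 0.962 + 3800 * 0.385 = 1154 + 1463 = 2617
Net migration: 0–14 + 300 → 4558; 15–29 + 300 → 2006; 30–44 − 190 → 1033; 45–59 − 160 → 7535; 60+ + 260 → 2877
→ [4558, 2006, 1033, 7535, 2877]
Scenario B total after 1 period: 18009
Difference B − A = 18009 − 17905 = 104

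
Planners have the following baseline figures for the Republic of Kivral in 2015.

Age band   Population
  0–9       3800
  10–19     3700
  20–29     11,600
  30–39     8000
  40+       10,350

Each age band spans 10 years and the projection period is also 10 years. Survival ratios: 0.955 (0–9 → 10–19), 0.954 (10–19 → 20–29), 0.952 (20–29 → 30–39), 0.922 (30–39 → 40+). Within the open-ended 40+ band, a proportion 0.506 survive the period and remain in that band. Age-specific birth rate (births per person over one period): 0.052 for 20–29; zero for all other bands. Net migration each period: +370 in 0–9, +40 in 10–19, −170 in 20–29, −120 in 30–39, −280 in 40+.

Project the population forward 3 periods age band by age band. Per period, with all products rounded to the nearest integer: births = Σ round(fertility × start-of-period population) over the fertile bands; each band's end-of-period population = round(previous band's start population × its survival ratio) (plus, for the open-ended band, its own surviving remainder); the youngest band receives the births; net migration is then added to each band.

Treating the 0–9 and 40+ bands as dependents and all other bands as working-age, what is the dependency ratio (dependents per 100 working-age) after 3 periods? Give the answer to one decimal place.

257.0

Numbering the bands 1..5 from youngest to oldest:
Period 1:
Births: 11600 * 0.052 = 603
Band 2: 3800 * 0.955 = 3629
Band 3: 3700 * 0.954 = 3530
Band 4: 11600 * 0.952 = 11043
Band 5: 8000 * 0.922 + 10350 * 0.506 = 7376 + 5237 = 12613
Net migration: Band 1 + 370 → 973; Band 2 + 40 → 3669; Band 3 − 170 → 3360; Band 4 − 120 → 10923; Band 5 − 280 → 12333
Giving 973 / 3669 / 3360 / 10923 / 12333.
Period 2:
Births: 3360 * 0.052 = 175
Band 2: 973 * 0.955 = 929
Band 3: 3669 * 0.954 = 3500
Band 4: 3360 * 0.952 = 3199
Band 5: 10923 * 0.922 + 12333 * 0.506 = 10071 + 6240 = 16311
Net migration: Band 1 + 370 → 545; Band 2 + 40 → 969; Band 3 − 170 → 3330; Band 4 − 120 → 3079; Band 5 − 280 → 16031
Giving 545 / 969 / 3330 / 3079 / 16031.
Period 3:
Births: 3330 * 0.052 = 173
Band 2: 545 * 0.955 = 520
Band 3: 969 * 0.954 = 924
Band 4: 3330 * 0.952 = 3170
Band 5: 3079 * 0.922 + 16031 * 0.506 = 2839 + 8112 = 10951
Net migration: Band 1 + 370 → 543; Band 2 + 40 → 560; Band 3 − 170 → 754; Band 4 − 120 → 3050; Band 5 − 280 → 10671
Giving 543 / 560 / 754 / 3050 / 10671.
Dependents (band 0–9 + band 40+) = 543 + 10671 = 11214; working-age = 4364; ratio = 11214/4364 × 100 = 257.0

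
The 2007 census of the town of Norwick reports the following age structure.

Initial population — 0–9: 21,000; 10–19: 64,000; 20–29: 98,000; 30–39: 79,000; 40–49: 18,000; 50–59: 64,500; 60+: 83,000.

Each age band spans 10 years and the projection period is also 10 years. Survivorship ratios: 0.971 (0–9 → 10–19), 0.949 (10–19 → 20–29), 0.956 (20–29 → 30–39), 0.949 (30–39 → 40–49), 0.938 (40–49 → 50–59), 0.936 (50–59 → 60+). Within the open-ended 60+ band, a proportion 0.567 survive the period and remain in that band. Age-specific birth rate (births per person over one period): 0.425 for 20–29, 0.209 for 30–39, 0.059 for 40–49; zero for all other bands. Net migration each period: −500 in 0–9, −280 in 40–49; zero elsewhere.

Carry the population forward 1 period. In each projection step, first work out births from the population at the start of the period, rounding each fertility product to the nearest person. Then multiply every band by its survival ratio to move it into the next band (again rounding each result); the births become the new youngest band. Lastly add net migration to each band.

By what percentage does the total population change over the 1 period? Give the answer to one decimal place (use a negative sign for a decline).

Call the groups 1 to 7, youngest first.
After projecting period 1:
Births: 98000 × 0.425 = 41650, 79000 × 0.209 = 16511, 18000 × 0.059 = 1062 → total 59223
Group 2: 21000 × 0.971 = 20391
Group 3: 64000 × 0.949 = 60736
Group 4: 98000 × 0.956 = 93688
Group 5: 79000 × 0.949 = 74971
Group 6: 18000 × 0.938 = 16884
Group 7: 64500 × 0.936 + 83000 × 0.567 = 60372 + 47061 = 107433
Net migration: Group 1 − 500 → 58723; Group 5 − 280 → 74691
End of period: [58723, 20391, 60736, 93688, 74691, 16884, 107433]
Total: 427500 → 432546; change = 5046; percentage change = 1.2%

1.2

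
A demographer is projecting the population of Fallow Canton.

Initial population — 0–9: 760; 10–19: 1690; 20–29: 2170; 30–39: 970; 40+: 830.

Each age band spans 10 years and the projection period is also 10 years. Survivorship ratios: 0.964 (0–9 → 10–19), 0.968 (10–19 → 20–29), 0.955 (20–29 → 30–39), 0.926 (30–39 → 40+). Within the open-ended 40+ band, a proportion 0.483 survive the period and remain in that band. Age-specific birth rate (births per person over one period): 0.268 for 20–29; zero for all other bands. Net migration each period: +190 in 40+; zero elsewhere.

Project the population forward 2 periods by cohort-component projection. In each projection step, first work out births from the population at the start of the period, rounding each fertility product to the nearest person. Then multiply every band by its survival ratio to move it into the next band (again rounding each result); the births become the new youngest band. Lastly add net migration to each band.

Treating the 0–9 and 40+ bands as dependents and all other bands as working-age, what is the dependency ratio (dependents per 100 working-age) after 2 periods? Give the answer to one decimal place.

115.3

After projecting period 1:
Births: 2170 × 0.268 = 582
10–19: 760 × 0.964 = 733
20–29: 1690 × 0.968 = 1636
30–39: 2170 × 0.955 = 2072
40+: 970 × 0.926 + 830 × 0.483 = 898 + 401 = 1299
Net migration: 40+ + 190 → 1489
Giving 582 / 733 / 1636 / 2072 / 1489.
After projecting period 2:
Births: 1636 × 0.268 = 438
10–19: 582 × 0.964 = 561
20–29: 733 × 0.968 = 710
30–39: 1636 × 0.955 = 1562
40+: 2072 × 0.926 + 1489 × 0.483 = 1919 + 719 = 2638
Net migration: 40+ + 190 → 2828
Giving 438 / 561 / 710 / 1562 / 2828.
Dependents (band 0–9 + band 40+) = 438 + 2828 = 3266; working-age = 2833; ratio = 3266/2833 × 100 = 115.3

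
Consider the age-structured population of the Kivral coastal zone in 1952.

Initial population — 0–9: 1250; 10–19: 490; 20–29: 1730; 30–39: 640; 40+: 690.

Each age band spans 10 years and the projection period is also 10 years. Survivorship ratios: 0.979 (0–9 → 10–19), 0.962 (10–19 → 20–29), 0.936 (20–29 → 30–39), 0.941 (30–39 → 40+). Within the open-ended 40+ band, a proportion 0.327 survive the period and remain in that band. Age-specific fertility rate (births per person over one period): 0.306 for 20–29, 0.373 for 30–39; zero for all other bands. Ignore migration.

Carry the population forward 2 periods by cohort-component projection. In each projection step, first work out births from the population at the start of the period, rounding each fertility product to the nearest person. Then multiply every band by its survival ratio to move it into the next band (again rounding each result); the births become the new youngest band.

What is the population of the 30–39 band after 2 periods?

After projecting period 1:
Births: 1730 × 0.306 = 529, 640 × 0.373 = 239 ⇒ total 768
10–19: 1250 × 0.979 = 1224
20–29: 490 × 0.962 = 471
30–39: 1730 × 0.936 = 1619
40+: 640 × 0.941 + 690 × 0.327 = 602 + 226 = 828
End of period: [768, 1224, 471, 1619, 828]
After projecting period 2:
Births: 471 × 0.306 = 144, 1619 × 0.373 = 604 ⇒ total 748
10–19: 768 × 0.979 = 752
20–29: 1224 × 0.962 = 1177
30–39: 471 × 0.936 = 441
40+: 1619 × 0.941 + 828 × 0.327 = 1523 + 271 = 1794
End of period: [748, 752, 1177, 441, 1794]

441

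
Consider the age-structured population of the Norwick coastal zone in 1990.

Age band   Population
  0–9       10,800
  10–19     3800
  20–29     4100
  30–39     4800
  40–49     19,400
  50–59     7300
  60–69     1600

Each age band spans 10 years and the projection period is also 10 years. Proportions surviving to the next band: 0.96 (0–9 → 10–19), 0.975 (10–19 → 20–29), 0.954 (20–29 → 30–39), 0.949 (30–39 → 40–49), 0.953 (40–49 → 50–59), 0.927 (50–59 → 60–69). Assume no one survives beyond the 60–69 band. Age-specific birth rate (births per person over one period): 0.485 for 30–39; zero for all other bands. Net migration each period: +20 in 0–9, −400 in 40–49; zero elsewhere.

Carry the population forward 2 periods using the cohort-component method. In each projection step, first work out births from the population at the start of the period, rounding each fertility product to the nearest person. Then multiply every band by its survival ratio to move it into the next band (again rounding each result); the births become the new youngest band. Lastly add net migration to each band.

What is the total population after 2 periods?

42225

Numbering the groups 1..7 from youngest to oldest:
Period 1.
Births: 4800 × 0.485 = 2328
Group 2: 10800 × 0.96 = 10368
Group 3: 3800 × 0.975 = 3705
Group 4: 4100 × 0.954 = 3911
Group 5: 4800 × 0.949 = 4555
Group 6: 19400 × 0.953 = 18488
Group 7: 7300 × 0.927 = 6767
Net migration: Group 1 + 20 → 2348; Group 5 − 400 → 4155
End of period: [2348, 10368, 3705, 3911, 4155, 18488, 6767]
Period 2.
Births: 3911 × 0.485 = 1897
Group 2: 2348 × 0.96 = 2254
Group 3: 10368 × 0.975 = 10109
Group 4: 3705 × 0.954 = 3535
Group 5: 3911 × 0.949 = 3712
Group 6: 4155 × 0.953 = 3960
Group 7: 18488 × 0.927 = 17138
Net migration: Group 1 + 20 → 1917; Group 5 − 400 → 3312
End of period: [1917, 2254, 10109, 3535, 3312, 3960, 17138]
Total after period 2: 1917 + 2254 + 10109 + 3535 + 3312 + 3960 + 17138 = 42225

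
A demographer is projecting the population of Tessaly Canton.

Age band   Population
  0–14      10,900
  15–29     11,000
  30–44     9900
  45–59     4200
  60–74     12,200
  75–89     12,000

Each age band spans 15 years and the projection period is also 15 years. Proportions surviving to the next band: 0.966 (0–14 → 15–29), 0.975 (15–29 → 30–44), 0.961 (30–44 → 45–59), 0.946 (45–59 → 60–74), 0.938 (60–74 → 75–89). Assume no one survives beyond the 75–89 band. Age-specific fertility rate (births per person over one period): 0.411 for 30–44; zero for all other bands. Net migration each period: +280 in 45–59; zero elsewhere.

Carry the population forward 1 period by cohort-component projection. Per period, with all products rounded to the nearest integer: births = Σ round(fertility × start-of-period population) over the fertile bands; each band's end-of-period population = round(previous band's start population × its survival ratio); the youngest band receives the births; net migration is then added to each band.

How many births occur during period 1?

— Period 1 —
Births: 9900 × 0.411 = 4069
15–29: 10900 × 0.966 = 10529
30–44: 11000 × 0.975 = 10725
45–59: 9900 × 0.961 = 9514
60–74: 4200 × 0.946 = 3973
75–89: 12200 × 0.938 = 11444
Net migration: 45–59 + 280 → 9794
Giving 4069 / 10529 / 10725 / 9794 / 3973 / 11444.

4069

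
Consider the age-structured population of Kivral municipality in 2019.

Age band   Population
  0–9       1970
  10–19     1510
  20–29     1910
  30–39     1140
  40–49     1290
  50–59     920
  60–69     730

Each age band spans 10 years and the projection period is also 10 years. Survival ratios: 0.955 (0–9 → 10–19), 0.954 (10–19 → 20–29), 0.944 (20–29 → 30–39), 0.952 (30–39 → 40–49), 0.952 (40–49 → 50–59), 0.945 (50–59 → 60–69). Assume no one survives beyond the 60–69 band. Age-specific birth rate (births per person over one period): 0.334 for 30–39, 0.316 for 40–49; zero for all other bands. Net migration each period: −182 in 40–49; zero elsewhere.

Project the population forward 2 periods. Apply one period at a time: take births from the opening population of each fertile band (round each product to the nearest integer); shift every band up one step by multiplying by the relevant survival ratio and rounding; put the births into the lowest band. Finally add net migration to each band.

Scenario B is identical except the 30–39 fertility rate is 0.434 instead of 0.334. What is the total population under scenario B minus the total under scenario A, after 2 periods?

290

Call the bands 1 to 7, youngest first.
Period 1:
Births: 1140 × 0.334 = 381  |  1290 × 0.316 = 408 ⇒ total 789
Band 2: 1970 × 0.955 = 1881
Band 3: 1510 × 0.954 = 1441
Band 4: 1910 × 0.944 = 1803
Band 5: 1140 × 0.952 = 1085
Band 6: 1290 × 0.952 = 1228
Band 7: 920 × 0.945 = 869
Net migration: Band 5 − 182 → 903
→ [789, 1881, 1441, 1803, 903, 1228, 869]
Period 2:
Births: 1803 × 0.334 = 602  |  903 × 0.316 = 285 ⇒ total 887
Band 2: 789 × 0.955 = 753
Band 3: 1881 × 0.954 = 1794
Band 4: 1441 × 0.944 = 1360
Band 5: 1803 × 0.952 = 1716
Band 6: 903 × 0.952 = 860
Band 7: 1228 × 0.945 = 1160
Net migration: Band 5 − 182 → 1534
→ [887, 753, 1794, 1360, 1534, 860, 1160]
Scenario A total after 2 periods: 8348
Scenario B projection —
Period 1:
Births: 1140 × 0.434 = 495  |  1290 × 0.316 = 408 ⇒ total 903
Band 2: 1970 × 0.955 = 1881
Band 3: 1510 × 0.954 = 1441
Band 4: 1910 × 0.944 = 1803
Band 5: 1140 × 0.952 = 1085
Band 6: 1290 × 0.952 = 1228
Band 7: 920 × 0.945 = 869
Net migration: Band 5 − 182 → 903
→ [903, 1881, 1441, 1803, 903, 1228, 869]
Period 2:
Births: 1803 × 0.434 = 783  |  903 × 0.316 = 285 ⇒ total 1068
Band 2: 903 × 0.955 = 862
Band 3: 1881 × 0.954 = 1794
Band 4: 1441 × 0.944 = 1360
Band 5: 1803 × 0.952 = 1716
Band 6: 903 × 0.952 = 860
Band 7: 1228 × 0.945 = 1160
Net migration: Band 5 − 182 → 1534
→ [1068, 862, 1794, 1360, 1534, 860, 1160]
Scenario B total after 2 periods: 8638
Difference B − A = 8638 − 8348 = 290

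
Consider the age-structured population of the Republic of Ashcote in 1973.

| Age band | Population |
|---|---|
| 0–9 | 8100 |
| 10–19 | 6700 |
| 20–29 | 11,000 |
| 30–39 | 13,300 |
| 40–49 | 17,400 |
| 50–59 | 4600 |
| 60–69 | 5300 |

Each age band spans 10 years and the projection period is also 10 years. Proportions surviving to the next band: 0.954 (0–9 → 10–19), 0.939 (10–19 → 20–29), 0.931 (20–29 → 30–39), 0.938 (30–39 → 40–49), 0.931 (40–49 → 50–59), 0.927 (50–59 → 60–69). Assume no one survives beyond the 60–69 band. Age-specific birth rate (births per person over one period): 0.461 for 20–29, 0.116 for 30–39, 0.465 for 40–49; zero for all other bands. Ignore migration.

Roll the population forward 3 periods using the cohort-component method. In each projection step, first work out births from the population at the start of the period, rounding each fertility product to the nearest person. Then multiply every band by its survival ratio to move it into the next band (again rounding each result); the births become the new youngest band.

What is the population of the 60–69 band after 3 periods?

10766

After projecting period 1:
Births: 11000 × 0.461 = 5071 ; 13300 × 0.116 = 1543 ; 17400 × 0.465 = 8091 → total 14705
10–19: 8100 × 0.954 = 7727
20–29: 6700 × 0.939 = 6291
30–39: 11000 × 0.931 = 10241
40–49: 13300 × 0.938 = 12475
50–59: 17400 × 0.931 = 16199
60–69: 4600 × 0.927 = 4264
Giving 14705 / 7727 / 6291 / 10241 / 12475 / 16199 / 4264.
After projecting period 2:
Births: 6291 × 0.461 = 2900 ; 10241 × 0.116 = 1188 ; 12475 × 0.465 = 5801 → total 9889
10–19: 14705 × 0.954 = 14029
20–29: 7727 × 0.939 = 7256
30–39: 6291 × 0.931 = 5857
40–49: 10241 × 0.938 = 9606
50–59: 12475 × 0.931 = 11614
60–69: 16199 × 0.927 = 15016
Giving 9889 / 14029 / 7256 / 5857 / 9606 / 11614 / 15016.
After projecting period 3:
Births: 7256 × 0.461 = 3345 ; 5857 × 0.116 = 679 ; 9606 × 0.465 = 4467 → total 8491
10–19: 9889 × 0.954 = 9434
20–29: 14029 × 0.939 = 13173
30–39: 7256 × 0.931 = 6755
40–49: 5857 × 0.938 = 5494
50–59: 9606 × 0.931 = 8943
60–69: 11614 × 0.927 = 10766
Giving 8491 / 9434 / 13173 / 6755 / 5494 / 8943 / 10766.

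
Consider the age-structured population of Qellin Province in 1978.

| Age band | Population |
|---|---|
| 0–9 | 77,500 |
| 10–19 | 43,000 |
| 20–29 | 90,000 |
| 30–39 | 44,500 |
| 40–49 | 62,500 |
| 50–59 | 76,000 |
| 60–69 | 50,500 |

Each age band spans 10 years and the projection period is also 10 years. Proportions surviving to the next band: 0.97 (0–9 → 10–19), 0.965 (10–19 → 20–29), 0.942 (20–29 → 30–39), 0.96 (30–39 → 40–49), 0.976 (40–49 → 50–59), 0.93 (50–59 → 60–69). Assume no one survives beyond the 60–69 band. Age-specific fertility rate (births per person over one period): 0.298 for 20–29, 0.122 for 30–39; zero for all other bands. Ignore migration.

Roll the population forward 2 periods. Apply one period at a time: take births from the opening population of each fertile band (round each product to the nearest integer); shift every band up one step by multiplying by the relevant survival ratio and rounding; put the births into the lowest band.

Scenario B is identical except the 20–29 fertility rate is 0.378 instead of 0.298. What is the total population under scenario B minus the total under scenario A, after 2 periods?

10303

— Period 1 —
Births: 90000 × 0.298 = 26820 ; 44500 × 0.122 = 5429 — total 32249
10–19: 77500 × 0.97 = 75175
20–29: 43000 × 0.965 = 41495
30–39: 90000 × 0.942 = 84780
40–49: 44500 × 0.96 = 42720
50–59: 62500 × 0.976 = 61000
60–69: 76000 × 0.93 = 70680
Giving 32249 / 75175 / 41495 / 84780 / 42720 / 61000 / 70680.
— Period 2 —
Births: 41495 × 0.298 = 12366 ; 84780 × 0.122 = 10343 — total 22709
10–19: 32249 × 0.97 = 31282
20–29: 75175 × 0.965 = 72544
30–39: 41495 × 0.942 = 39088
40–49: 84780 × 0.96 = 81389
50–59: 42720 × 0.976 = 41695
60–69: 61000 × 0.93 = 56730
Giving 22709 / 31282 / 72544 / 39088 / 81389 / 41695 / 56730.
Scenario A total after 2 periods: 345437
Scenario B projection —
— Period 1 —
Births: 90000 × 0.378 = 34020 ; 44500 × 0.122 = 5429 — total 39449
10–19: 77500 × 0.97 = 75175
20–29: 43000 × 0.965 = 41495
30–39: 90000 × 0.942 = 84780
40–49: 44500 × 0.96 = 42720
50–59: 62500 × 0.976 = 61000
60–69: 76000 × 0.93 = 70680
Giving 39449 / 75175 / 41495 / 84780 / 42720 / 61000 / 70680.
— Period 2 —
Births: 41495 × 0.378 = 15685 ; 84780 × 0.122 = 10343 — total 26028
10–19: 39449 × 0.97 = 38266
20–29: 75175 × 0.965 = 72544
30–39: 41495 × 0.942 = 39088
40–49: 84780 × 0.96 = 81389
50–59: 42720 × 0.976 = 41695
60–69: 61000 × 0.93 = 56730
Giving 26028 / 38266 / 72544 / 39088 / 81389 / 41695 / 56730.
Scenario B total after 2 periods: 355740
Difference B − A = 355740 − 345437 = 10303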